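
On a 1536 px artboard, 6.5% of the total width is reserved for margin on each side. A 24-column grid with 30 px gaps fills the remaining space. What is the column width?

Margins: 6.5% × 1536 = 99.84 px each, so content = 1536 − 199.68 = 1336.32 px.
1336.32 − 23·30 = 646.32; ÷24 gives c = 26.93 px.

26.93 px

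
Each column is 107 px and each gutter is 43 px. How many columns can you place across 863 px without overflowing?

Each extra column adds 107 + 43 = 150 px.
(863 + 43) / 150 = 6.04, so 6 columns fit.

6 columns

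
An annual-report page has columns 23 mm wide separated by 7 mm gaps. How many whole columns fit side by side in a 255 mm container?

8 columns

k columns need k·23 + (k−1)·7 = k·30 − 7.
k·30 − 7 ≤ 255 → k ≤ 262 / 30 ≈ 8.73, so k = 8.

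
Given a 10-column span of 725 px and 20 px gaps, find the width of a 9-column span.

725 − 9·20 = 545; ÷10 gives c = 54.5 px.
9-column span = 9·54.5 + 8·20 = 650.5 px.

650.5 px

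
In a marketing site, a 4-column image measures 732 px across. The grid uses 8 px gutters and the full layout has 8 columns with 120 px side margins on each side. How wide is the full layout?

1712 px

Subtracting 3 gutters of 8 leaves 708 for 4 columns, so c = 177 px.
Adding margins, columns and gutters: 240 + 1416 + 56 = 1712 px.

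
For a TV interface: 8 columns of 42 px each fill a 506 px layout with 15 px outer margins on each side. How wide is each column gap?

Content width = 506 − 2·15 = 476 px.
8·42 + 7g = 476 → 7g = 140 → g = 20 px.

20 px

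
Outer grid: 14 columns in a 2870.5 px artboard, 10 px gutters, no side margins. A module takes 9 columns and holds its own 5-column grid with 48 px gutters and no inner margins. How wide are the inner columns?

2870.5 − 13·10 = 2740.5; ÷14 gives c = 195.75 px.
9-column span = 9·195.75 + 8·10 = 1841.75 px.
5 columns + 4 gutters: 5d + 4·48 = 1841.75.
5d = 1841.75 − 192 = 1649.75, so d = 329.95 px.

329.95 px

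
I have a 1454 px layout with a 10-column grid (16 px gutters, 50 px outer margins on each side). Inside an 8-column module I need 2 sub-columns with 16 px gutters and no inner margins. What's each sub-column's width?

532 px

Outer content = 1454 − 2·50 = 1354 px.
10 columns + 9 gutters: 10c + 9·16 = 1354.
10c = 1354 − 144 = 1210, so c = 121 px.
8-column span = 8·121 + 7·16 = 1080 px.
1080 − 1·16 = 1064; ÷2 gives d = 532 px.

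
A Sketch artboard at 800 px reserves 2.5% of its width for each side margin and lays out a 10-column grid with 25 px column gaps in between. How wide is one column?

Margins: 2.5% × 800 = 20 px each, so content = 800 − 40 = 760 px.
760 − 9·25 = 535; ÷10 gives c = 53.5 px.

53.5 px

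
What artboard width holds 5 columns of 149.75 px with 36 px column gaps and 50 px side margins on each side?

992.75 px

Total width: 2·50 + 5·149.75 + 4·36 = 992.75 px.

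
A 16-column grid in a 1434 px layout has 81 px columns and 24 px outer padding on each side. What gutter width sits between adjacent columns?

Take off 48 px of margins, leaving 1386 px.
Columns use 1296 px, leaving 90 px across 15 gutters = 6 px each.

6 px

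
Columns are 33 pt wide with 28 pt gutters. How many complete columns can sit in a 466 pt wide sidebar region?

Each extra column adds 33 + 28 = 61 pt.
(466 + 28) / 61 = 8.10, so 8 columns fit.

8 columns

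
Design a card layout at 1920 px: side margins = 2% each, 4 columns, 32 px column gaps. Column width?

Each margin = 2% of 1920 = 38.4 px; content = 1920 − 2·38.4 = 1843.2 px.
1843.2 − 3·32 = 1747.2; ÷4 gives c = 436.8 px.

436.8 px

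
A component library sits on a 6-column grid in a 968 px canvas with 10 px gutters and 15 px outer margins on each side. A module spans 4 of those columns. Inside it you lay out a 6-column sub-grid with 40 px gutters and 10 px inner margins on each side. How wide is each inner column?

67 px

Subtract both margins: 968 − 2·15 = 938 px.
938 − 5·10 = 888; ÷6 gives c = 148 px.
4-column span = 4·148 + 3·10 = 622 px.
Inner content = 622 − 2·10 = 602 px.
6 columns + 5 gutters: 6d + 5·40 = 602.
6d = 602 − 200 = 402, so d = 67 px.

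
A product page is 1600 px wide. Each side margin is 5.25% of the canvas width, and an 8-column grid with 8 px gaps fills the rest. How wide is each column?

1600 × (1 − 2·5.25%) = 1600 × 89.5% = 1432 px for the columns.
8 columns + 7 gaps: 8c + 7·8 = 1432.
8c = 1432 − 56 = 1376, so c = 172 px.

172 px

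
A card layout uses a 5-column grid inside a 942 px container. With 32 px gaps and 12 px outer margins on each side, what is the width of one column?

158 px

Inside the margins: 942 − 24 = 918 px.
5c + 4·32 = 918 → 5c = 790 → c = 158 px.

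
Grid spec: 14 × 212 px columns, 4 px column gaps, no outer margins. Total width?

Layout = 14·212 + 13·4 = 2968 + 52 = 3020 px.

3020 px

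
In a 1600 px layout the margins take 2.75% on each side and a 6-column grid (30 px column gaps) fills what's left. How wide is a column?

Each margin = 2.75% of 1600 = 44 px; content = 1600 − 2·44 = 1512 px.
Subtracting 5 column gaps of 30 leaves 1362 for 6 columns, so c = 227 px.

227 px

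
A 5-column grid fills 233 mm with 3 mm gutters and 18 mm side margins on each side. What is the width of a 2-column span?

77 mm

Inside the margins: 233 − 36 = 197 mm.
5 columns + 4 gutters: 5c + 4·3 = 197.
5c = 197 − 12 = 185, so c = 37 mm.
2 columns plus 1 gutter: 74 + 3 = 77 mm.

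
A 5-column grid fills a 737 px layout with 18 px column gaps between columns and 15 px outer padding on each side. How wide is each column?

127 px

Subtract both margins: 737 − 2·15 = 707 px.
707 − 4·18 = 635; ÷5 gives c = 127 px.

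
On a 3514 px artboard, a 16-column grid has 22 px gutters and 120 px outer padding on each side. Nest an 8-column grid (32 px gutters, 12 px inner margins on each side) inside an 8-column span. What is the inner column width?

Take off 240 px of margins, leaving 3274 px.
Subtracting 15 gutters of 22 leaves 2944 for 16 columns, so c = 184 px.
8-column span = 8·184 + 7·22 = 1626 px.
Inner content = 1626 − 2·12 = 1602 px.
1602 − 7·32 = 1378; ÷8 gives d = 172.25 px.

172.25 px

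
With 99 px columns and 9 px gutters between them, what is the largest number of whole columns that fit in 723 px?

6 columns: 6·99 + 5·9 = 639 px ≤ 723.
7 columns: 747 px > 723. So 6.

6 columns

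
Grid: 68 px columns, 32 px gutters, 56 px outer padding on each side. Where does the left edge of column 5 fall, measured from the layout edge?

Each column+gutter stride is 100 px; 4 of them past the 56 px margin is 56 + 400 = 456 px.

456 px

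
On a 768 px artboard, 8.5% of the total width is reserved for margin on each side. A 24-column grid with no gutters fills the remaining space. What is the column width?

26.56 px

Each margin = 8.5% of 768 = 65.28 px; content = 768 − 2·65.28 = 637.44 px.
With no gutters, each column is 637.44/24 = 26.56 px.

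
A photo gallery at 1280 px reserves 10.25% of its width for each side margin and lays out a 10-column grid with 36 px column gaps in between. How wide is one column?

Each margin = 10.25% of 1280 = 131.2 px; content = 1280 − 2·131.2 = 1017.6 px.
10 columns + 9 column gaps: 10c + 9·36 = 1017.6.
10c = 1017.6 − 324 = 693.6, so c = 69.36 px.

69.36 px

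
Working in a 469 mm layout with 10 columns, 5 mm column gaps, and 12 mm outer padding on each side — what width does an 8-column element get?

Content width = 469 − 2·12 = 445 mm.
10 columns + 9 column gaps: 10c + 9·5 = 445.
10c = 445 − 45 = 400, so c = 40 mm.
8 columns plus 7 column gaps: 320 + 35 = 355 mm.

355 mm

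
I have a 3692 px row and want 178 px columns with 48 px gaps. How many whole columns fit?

k columns need k·178 + (k−1)·48 = k·226 − 48.
k·226 − 48 ≤ 3692 → k ≤ 3740 / 226 ≈ 16.55, so k = 16.

16 columns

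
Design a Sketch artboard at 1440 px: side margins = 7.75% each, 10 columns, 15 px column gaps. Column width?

108.18 px

Each margin = 7.75% of 1440 = 111.6 px; content = 1440 − 2·111.6 = 1216.8 px.
10c + 9·15 = 1216.8 → 10c = 1081.8 → c = 108.18 px.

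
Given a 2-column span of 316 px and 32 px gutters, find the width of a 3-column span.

2c + 1·32 = 316 → 2c = 284 → c = 142 px.
Span of 3: 3·142 + 2·32 = 426 + 64 = 490 px.

490 px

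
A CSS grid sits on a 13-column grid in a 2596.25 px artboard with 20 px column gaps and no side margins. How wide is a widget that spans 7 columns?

1388.75 px

13c + 12·20 = 2596.25 → 13c = 2356.25 → c = 181.25 px.
7-column span = 7·181.25 + 6·20 = 1388.75 px.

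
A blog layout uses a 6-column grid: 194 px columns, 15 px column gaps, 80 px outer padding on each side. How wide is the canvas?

Adding margins, columns and gutters: 160 + 1164 + 75 = 1399 px.

1399 px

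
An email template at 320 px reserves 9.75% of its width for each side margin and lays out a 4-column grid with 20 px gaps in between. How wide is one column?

49.4 px

320 × (1 − 2·9.75%) = 320 × 80.5% = 257.6 px for the columns.
257.6 − 3·20 = 197.6; ÷4 gives c = 49.4 px.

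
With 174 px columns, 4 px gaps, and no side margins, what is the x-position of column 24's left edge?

4094 px

Each column+gutter stride is 178 px; with no margin, 23 of them is 4094 px.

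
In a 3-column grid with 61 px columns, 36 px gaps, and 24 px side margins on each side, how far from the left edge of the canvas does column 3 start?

Column 3 starts at margin + 2·(column + gutter) = 24 + 2·97 = 218 px.

218 px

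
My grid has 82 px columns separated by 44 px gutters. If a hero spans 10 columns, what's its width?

10-column span = 10·82 + 9·44 = 1216 px.

1216 px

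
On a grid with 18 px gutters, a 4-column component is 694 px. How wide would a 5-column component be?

872 px

694 − 3·18 = 640; ÷4 gives c = 160 px.
5-column span = 5·160 + 4·18 = 872 px.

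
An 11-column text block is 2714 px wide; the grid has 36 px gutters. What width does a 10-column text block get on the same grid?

2464 px

11 columns + 10 gutters: 11c + 10·36 = 2714.
11c = 2714 − 360 = 2354, so c = 214 px.
10 columns plus 9 gutters: 2140 + 324 = 2464 px.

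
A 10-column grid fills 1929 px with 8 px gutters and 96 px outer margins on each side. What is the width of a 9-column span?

1562.5 px

Content width = 1929 − 2·96 = 1737 px.
1737 − 9·8 = 1665; ÷10 gives c = 166.5 px.
Span of 9: 9·166.5 + 8·8 = 1498.5 + 64 = 1562.5 px.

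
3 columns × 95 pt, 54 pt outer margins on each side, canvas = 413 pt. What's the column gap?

10 pt

Subtract both margins: 413 − 2·54 = 305 pt.
Columns use 285 pt, leaving 20 pt across 2 column gaps = 10 pt each.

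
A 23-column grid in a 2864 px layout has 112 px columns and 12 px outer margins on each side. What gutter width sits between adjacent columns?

Subtract both margins: 2864 − 2·12 = 2840 px.
23·112 + 22g = 2840 → 22g = 264 → g = 12 px.

12 px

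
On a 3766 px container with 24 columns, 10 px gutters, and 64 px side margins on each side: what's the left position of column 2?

Content = 3766 − 2·64 = 3638 px.
3638 − 23·10 = 3408; ÷24 gives c = 142 px.
Each column+gutter stride is 152 px; 1 of them past the 64 px margin is 64 + 152 = 216 px.

216 px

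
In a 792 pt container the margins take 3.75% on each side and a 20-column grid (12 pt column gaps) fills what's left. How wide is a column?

25.23 pt

Margins: 3.75% × 792 = 29.7 pt each, so content = 792 − 59.4 = 732.6 pt.
732.6 − 19·12 = 504.6; ÷20 gives c = 25.23 pt.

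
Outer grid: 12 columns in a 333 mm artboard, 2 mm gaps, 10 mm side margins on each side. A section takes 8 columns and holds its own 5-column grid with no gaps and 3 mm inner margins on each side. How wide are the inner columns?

40.4 mm

Outer content = 333 − 2·10 = 313 mm.
313 − 11·2 = 291; ÷12 gives c = 24.25 mm.
8-column span = 8·24.25 + 7·2 = 208 mm.
Inner content = 208 − 2·3 = 202 mm.
202 / 5 = 40.4 mm per column.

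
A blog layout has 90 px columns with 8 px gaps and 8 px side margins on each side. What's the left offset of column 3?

204 px

Before column 3: the margin + 2 columns + 2 gaps.
Offset = 8 + 2·(90 + 8) = 8 + 196 = 204 px.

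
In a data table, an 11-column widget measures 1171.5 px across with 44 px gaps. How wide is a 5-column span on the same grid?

508.5 px

Subtracting 10 gaps of 44 leaves 731.5 for 11 columns, so c = 66.5 px.
5-column span = 5·66.5 + 4·44 = 508.5 px.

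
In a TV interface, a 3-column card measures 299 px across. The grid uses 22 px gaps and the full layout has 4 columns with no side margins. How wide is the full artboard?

299 − 2·22 = 255; ÷3 gives c = 85 px.
Total width: 4·85 + 3·22 = 406 px.

406 px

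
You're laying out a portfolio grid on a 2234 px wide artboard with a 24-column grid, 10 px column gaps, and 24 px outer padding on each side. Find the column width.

Inside the margins: 2234 − 48 = 2186 px.
24c + 23·10 = 2186 → 24c = 1956 → c = 81.5 px.

81.5 px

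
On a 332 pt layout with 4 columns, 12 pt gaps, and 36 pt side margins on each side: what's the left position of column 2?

Subtract both margins: 332 − 2·36 = 260 pt.
4c + 3·12 = 260 → 4c = 224 → c = 56 pt.
Each column+gutter stride is 68 pt; 1 of them past the 36 pt margin is 36 + 68 = 104 pt.

104 pt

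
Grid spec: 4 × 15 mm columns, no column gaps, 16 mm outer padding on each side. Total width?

92 mm

Summing: 32 + 60 = 92 mm.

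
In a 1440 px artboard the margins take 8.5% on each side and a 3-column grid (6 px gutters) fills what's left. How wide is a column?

Each margin = 8.5% of 1440 = 122.4 px; content = 1440 − 2·122.4 = 1195.2 px.
Subtracting 2 gutters of 6 leaves 1183.2 for 3 columns, so c = 394.4 px.

394.4 px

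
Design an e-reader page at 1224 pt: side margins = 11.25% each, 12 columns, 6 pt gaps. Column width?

Margins: 11.25% × 1224 = 137.7 pt each, so content = 1224 − 275.4 = 948.6 pt.
12 columns + 11 gaps: 12c + 11·6 = 948.6.
12c = 948.6 − 66 = 882.6, so c = 73.55 pt.

73.55 pt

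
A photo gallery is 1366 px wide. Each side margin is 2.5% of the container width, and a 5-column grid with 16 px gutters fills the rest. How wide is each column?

1366 × (1 − 2·2.5%) = 1366 × 95% = 1297.7 px for the columns.
5c + 4·16 = 1297.7 → 5c = 1233.7 → c = 246.74 px.

246.74 px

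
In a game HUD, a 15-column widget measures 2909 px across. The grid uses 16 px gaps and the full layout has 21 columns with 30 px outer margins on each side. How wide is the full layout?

Subtracting 14 gaps of 16 leaves 2685 for 15 columns, so c = 179 px.
Total width: 2·30 + 21·179 + 20·16 = 4139 px.

4139 px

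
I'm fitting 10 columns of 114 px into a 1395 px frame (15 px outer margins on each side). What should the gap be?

25 px

Content width = 1395 − 2·15 = 1365 px.
10 columns take 10·114 = 1140 px; remaining 225 splits into 9 gaps.
g = 225 / 9 = 25 px.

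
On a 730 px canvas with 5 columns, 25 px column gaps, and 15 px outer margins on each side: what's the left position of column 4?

450 px

Take off 30 px of margins, leaving 700 px.
5c + 4·25 = 700 → 5c = 600 → c = 120 px.
Before column 4: the margin + 3 columns + 3 column gaps.
Offset = 15 + 3·(120 + 25) = 15 + 435 = 450 px.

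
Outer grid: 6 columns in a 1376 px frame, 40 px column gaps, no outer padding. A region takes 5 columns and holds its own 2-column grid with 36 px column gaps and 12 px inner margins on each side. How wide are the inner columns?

6c + 5·40 = 1376 → 6c = 1176 → c = 196 px.
5 columns plus 4 column gaps: 980 + 160 = 1140 px.
Inner content = 1140 − 2·12 = 1116 px.
2d + 1·36 = 1116 → 2d = 1080 → d = 540 px.

540 px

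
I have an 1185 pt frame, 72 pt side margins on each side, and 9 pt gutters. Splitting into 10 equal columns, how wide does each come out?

Inside the margins: 1185 − 144 = 1041 pt.
Subtracting 9 gutters of 9 leaves 960 for 10 columns, so c = 96 pt.

96 pt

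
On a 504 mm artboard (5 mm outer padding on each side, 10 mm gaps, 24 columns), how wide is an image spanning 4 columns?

74 mm

Take off 10 mm of margins, leaving 494 mm.
494 − 23·10 = 264; ÷24 gives c = 11 mm.
Span of 4: 4·11 + 3·10 = 44 + 30 = 74 mm.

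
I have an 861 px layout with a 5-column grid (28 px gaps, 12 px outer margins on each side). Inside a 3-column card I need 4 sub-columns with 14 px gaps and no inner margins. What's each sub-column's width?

Outer content = 861 − 2·12 = 837 px.
5c + 4·28 = 837 → 5c = 725 → c = 145 px.
Span of 3: 3·145 + 2·28 = 435 + 56 = 491 px.
4 columns + 3 gaps: 4d + 3·14 = 491.
4d = 491 − 42 = 449, so d = 112.25 px.

112.25 px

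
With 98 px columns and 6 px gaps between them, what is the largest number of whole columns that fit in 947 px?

9 columns

9 columns: 9·98 + 8·6 = 930 px ≤ 947.
10 columns: 1034 px > 947. So 9.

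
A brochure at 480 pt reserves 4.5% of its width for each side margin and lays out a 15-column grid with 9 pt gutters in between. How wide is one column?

20.72 pt

480 × (1 − 2·4.5%) = 480 × 91% = 436.8 pt for the columns.
436.8 − 14·9 = 310.8; ÷15 gives c = 20.72 pt.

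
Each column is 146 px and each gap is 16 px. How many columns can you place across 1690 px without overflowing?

k columns need k·146 + (k−1)·16 = k·162 − 16.
k·162 − 16 ≤ 1690 → k ≤ 1706 / 162 ≈ 10.53, so k = 10.

10 columns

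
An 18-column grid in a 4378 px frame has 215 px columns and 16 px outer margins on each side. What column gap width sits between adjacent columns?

28 px

Inside the margins: 4378 − 32 = 4346 px.
18 columns take 18·215 = 3870 px; remaining 476 splits into 17 column gaps.
g = 476 / 17 = 28 px.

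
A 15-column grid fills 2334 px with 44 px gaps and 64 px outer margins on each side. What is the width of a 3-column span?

406 px

Subtract both margins: 2334 − 2·64 = 2206 px.
15c + 14·44 = 2206 → 15c = 1590 → c = 106 px.
3-column span = 3·106 + 2·44 = 406 px.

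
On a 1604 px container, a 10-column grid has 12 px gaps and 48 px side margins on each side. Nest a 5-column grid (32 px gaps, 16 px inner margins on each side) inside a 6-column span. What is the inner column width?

148 px

Take off 96 px of margins, leaving 1508 px.
1508 − 9·12 = 1400; ÷10 gives c = 140 px.
6-column span = 6·140 + 5·12 = 900 px.
Inner content = 900 − 2·16 = 868 px.
5 columns + 4 gaps: 5d + 4·32 = 868.
5d = 868 − 128 = 740, so d = 148 px.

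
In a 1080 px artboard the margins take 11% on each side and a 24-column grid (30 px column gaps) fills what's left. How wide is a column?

1080 × (1 − 2·11%) = 1080 × 78% = 842.4 px for the columns.
Subtracting 23 column gaps of 30 leaves 152.4 for 24 columns, so c = 6.35 px.

6.35 px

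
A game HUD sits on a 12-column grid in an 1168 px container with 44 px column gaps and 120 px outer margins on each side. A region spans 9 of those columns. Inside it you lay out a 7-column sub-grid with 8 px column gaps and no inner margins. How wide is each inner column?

91 px

Outer content = 1168 − 2·120 = 928 px.
Subtracting 11 column gaps of 44 leaves 444 for 12 columns, so c = 37 px.
9-column span = 9·37 + 8·44 = 685 px.
Subtracting 6 column gaps of 8 leaves 637 for 7 columns, so d = 91 px.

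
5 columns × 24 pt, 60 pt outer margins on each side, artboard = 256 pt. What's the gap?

Subtract both margins: 256 − 2·60 = 136 pt.
Columns use 120 pt, leaving 16 pt across 4 gaps = 4 pt each.

4 pt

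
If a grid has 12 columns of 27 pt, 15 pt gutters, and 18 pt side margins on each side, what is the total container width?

525 pt

Adding margins, columns and gutters: 36 + 324 + 165 = 525 pt.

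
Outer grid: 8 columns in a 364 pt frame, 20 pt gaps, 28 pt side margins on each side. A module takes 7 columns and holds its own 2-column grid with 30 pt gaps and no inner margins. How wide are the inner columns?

Take off 56 pt of margins, leaving 308 pt.
Subtracting 7 gaps of 20 leaves 168 for 8 columns, so c = 21 pt.
Span of 7: 7·21 + 6·20 = 147 + 120 = 267 pt.
267 − 1·30 = 237; ÷2 gives d = 118.5 pt.

118.5 pt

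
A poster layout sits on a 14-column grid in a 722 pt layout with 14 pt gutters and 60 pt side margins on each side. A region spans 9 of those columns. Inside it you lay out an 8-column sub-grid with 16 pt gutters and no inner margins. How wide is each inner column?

Outer content = 722 − 2·60 = 602 pt.
14c + 13·14 = 602 → 14c = 420 → c = 30 pt.
9 columns plus 8 gutters: 270 + 112 = 382 pt.
382 − 7·16 = 270; ÷8 gives d = 33.75 pt.

33.75 pt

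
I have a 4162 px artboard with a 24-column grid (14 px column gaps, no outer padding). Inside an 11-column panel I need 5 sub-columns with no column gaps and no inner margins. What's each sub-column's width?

Subtracting 23 column gaps of 14 leaves 3840 for 24 columns, so c = 160 px.
11 columns plus 10 column gaps: 1760 + 140 = 1900 px.
With no column gaps, each column is 1900/5 = 380 px.

380 px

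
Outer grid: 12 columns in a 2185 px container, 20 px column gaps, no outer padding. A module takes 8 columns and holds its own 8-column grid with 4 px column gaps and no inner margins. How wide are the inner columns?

177.75 px

2185 − 11·20 = 1965; ÷12 gives c = 163.75 px.
Span of 8: 8·163.75 + 7·20 = 1310 + 140 = 1450 px.
8 columns + 7 column gaps: 8d + 7·4 = 1450.
8d = 1450 − 28 = 1422, so d = 177.75 px.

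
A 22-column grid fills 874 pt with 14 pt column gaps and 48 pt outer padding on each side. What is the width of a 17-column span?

Content width = 874 − 2·48 = 778 pt.
22c + 21·14 = 778 → 22c = 484 → c = 22 pt.
17-column span = 17·22 + 16·14 = 598 pt.

598 pt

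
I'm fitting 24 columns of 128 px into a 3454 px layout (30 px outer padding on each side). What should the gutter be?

Inside the margins: 3454 − 60 = 3394 px.
24 columns take 24·128 = 3072 px; remaining 322 splits into 23 gutters.
g = 322 / 23 = 14 px.

14 px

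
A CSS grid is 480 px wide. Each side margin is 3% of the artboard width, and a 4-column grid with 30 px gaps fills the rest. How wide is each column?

90.3 px

Margins: 3% × 480 = 14.4 px each, so content = 480 − 28.8 = 451.2 px.
4 columns + 3 gaps: 4c + 3·30 = 451.2.
4c = 451.2 − 90 = 361.2, so c = 90.3 px.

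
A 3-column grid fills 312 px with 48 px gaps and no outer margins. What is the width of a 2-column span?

192 px

312 − 2·48 = 216; ÷3 gives c = 72 px.
Span of 2: 2·72 + 1·48 = 144 + 48 = 192 px.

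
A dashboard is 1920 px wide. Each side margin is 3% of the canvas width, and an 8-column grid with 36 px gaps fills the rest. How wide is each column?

1920 × (1 − 2·3%) = 1920 × 94% = 1804.8 px for the columns.
8 columns + 7 gaps: 8c + 7·36 = 1804.8.
8c = 1804.8 − 252 = 1552.8, so c = 194.1 px.

194.1 px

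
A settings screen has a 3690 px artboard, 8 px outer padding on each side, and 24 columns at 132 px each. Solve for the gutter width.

22 px

Content width = 3690 − 2·8 = 3674 px.
24 columns take 24·132 = 3168 px; remaining 506 splits into 23 gutters.
g = 506 / 23 = 22 px.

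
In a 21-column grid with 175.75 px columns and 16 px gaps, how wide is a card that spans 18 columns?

18 columns plus 17 gaps: 3163.5 + 272 = 3435.5 px.

3435.5 px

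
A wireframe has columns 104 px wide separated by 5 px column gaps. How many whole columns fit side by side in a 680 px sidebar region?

6 columns

k columns need k·104 + (k−1)·5 = k·109 − 5.
k·109 − 5 ≤ 680 → k ≤ 685 / 109 ≈ 6.28, so k = 6.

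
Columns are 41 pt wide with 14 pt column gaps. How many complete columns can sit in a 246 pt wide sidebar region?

4 columns

4 columns: 4·41 + 3·14 = 206 pt ≤ 246.
5 columns: 261 pt > 246. So 4.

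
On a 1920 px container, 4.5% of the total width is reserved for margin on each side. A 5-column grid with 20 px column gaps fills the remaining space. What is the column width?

Margins: 4.5% × 1920 = 86.4 px each, so content = 1920 − 172.8 = 1747.2 px.
5c + 4·20 = 1747.2 → 5c = 1667.2 → c = 333.44 px.

333.44 px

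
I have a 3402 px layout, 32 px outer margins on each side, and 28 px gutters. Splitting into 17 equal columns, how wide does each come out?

170 px

Inside the margins: 3402 − 64 = 3338 px.
Subtracting 16 gutters of 28 leaves 2890 for 17 columns, so c = 170 px.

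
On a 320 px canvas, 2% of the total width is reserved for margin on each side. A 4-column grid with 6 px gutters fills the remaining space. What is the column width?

72.3 px

Margins: 2% × 320 = 6.4 px each, so content = 320 − 12.8 = 307.2 px.
Subtracting 3 gutters of 6 leaves 289.2 for 4 columns, so c = 72.3 px.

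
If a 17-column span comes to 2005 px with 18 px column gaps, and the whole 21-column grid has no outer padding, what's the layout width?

17c + 16·18 = 2005 → 17c = 1717 → c = 101 px.
Summing: 2121 + 360 = 2481 px.

2481 px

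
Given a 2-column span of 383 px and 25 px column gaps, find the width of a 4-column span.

791 px

2c + 1·25 = 383 → 2c = 358 → c = 179 px.
4 columns plus 3 column gaps: 716 + 75 = 791 px.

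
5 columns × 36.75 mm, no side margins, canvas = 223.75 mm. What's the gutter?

10 mm

5 columns take 5·36.75 = 183.75 mm; remaining 40 splits into 4 gutters.
g = 40 / 4 = 10 mm.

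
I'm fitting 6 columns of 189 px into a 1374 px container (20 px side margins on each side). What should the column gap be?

Take off 40 px of margins, leaving 1334 px.
Columns use 1134 px, leaving 200 px across 5 column gaps = 40 px each.

40 px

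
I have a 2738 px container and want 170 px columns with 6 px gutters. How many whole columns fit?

15 columns

k columns need k·170 + (k−1)·6 = k·176 − 6.
k·176 − 6 ≤ 2738 → k ≤ 2744 / 176 ≈ 15.59, so k = 15.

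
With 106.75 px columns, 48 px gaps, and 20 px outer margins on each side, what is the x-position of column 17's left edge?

Before column 17: the margin + 16 columns + 16 gaps.
Offset = 20 + 16·(106.75 + 48) = 20 + 2476 = 2496 px.

2496 px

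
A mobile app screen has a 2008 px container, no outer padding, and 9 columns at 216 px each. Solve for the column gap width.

8 px

9 columns take 9·216 = 1944 px; remaining 64 splits into 8 column gaps.
g = 64 / 8 = 8 px.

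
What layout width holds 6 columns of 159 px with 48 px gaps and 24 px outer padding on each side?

Adding margins, columns and gutters: 48 + 954 + 240 = 1242 px.

1242 px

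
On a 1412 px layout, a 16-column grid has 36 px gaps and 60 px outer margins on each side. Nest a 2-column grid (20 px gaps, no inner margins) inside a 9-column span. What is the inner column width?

Subtract both margins: 1412 − 2·60 = 1292 px.
16c + 15·36 = 1292 → 16c = 752 → c = 47 px.
9 columns plus 8 gaps: 423 + 288 = 711 px.
2 columns + 1 gap: 2d + 1·20 = 711.
2d = 711 − 20 = 691, so d = 345.5 px.

345.5 px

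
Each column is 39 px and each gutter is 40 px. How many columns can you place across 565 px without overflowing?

Each extra column adds 39 + 40 = 79 px.
(565 + 40) / 79 = 7.66, so 7 columns fit.

7 columns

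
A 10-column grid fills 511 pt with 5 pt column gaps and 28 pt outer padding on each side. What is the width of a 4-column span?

179 pt

Subtract both margins: 511 − 2·28 = 455 pt.
455 − 9·5 = 410; ÷10 gives c = 41 pt.
4-column span = 4·41 + 3·5 = 179 pt.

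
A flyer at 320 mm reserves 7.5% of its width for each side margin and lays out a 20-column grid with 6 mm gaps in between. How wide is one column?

320 × (1 − 2·7.5%) = 320 × 85% = 272 mm for the columns.
Subtracting 19 gaps of 6 leaves 158 for 20 columns, so c = 7.9 mm.

7.9 mm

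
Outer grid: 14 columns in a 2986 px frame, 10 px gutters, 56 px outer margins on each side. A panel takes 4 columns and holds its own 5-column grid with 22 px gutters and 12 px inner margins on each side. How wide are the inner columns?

Take off 112 px of margins, leaving 2874 px.
2874 − 13·10 = 2744; ÷14 gives c = 196 px.
4-column span = 4·196 + 3·10 = 814 px.
Inner content = 814 − 2·12 = 790 px.
790 − 4·22 = 702; ÷5 gives d = 140.4 px.

140.4 px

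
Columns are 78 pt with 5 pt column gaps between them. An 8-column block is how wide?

8 columns plus 7 column gaps: 624 + 35 = 659 pt.

659 pt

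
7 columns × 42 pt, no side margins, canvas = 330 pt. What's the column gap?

6 pt

7 columns take 7·42 = 294 pt; remaining 36 splits into 6 column gaps.
g = 36 / 6 = 6 pt.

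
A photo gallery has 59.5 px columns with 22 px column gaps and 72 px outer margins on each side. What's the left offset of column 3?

Column 3 starts at margin + 2·(column + gutter) = 72 + 2·81.5 = 235 px.

235 px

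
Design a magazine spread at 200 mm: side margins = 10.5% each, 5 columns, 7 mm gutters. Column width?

200 × (1 − 2·10.5%) = 200 × 79% = 158 mm for the columns.
158 − 4·7 = 130; ÷5 gives c = 26 mm.

26 mm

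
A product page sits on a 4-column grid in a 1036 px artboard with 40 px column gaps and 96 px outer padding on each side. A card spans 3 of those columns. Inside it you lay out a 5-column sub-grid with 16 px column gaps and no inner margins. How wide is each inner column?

Subtract both margins: 1036 − 2·96 = 844 px.
4c + 3·40 = 844 → 4c = 724 → c = 181 px.
3-column span = 3·181 + 2·40 = 623 px.
Subtracting 4 column gaps of 16 leaves 559 for 5 columns, so d = 111.8 px.

111.8 px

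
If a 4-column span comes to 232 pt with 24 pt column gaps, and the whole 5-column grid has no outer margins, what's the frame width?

296 pt

232 − 3·24 = 160; ÷4 gives c = 40 pt.
Frame = 5·40 + 4·24 = 200 + 96 = 296 pt.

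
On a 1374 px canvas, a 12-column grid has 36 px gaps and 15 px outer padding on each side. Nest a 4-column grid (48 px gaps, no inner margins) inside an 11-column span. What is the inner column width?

Take off 30 px of margins, leaving 1344 px.
Subtracting 11 gaps of 36 leaves 948 for 12 columns, so c = 79 px.
11 columns plus 10 gaps: 869 + 360 = 1229 px.
4 columns + 3 gaps: 4d + 3·48 = 1229.
4d = 1229 − 144 = 1085, so d = 271.25 px.

271.25 px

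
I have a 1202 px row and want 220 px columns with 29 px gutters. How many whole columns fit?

4 columns

k columns need k·220 + (k−1)·29 = k·249 − 29.
k·249 − 29 ≤ 1202 → k ≤ 1231 / 249 ≈ 4.94, so k = 4.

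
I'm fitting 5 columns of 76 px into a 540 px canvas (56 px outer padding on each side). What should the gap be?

Take off 112 px of margins, leaving 428 px.
5 columns take 5·76 = 380 px; remaining 48 splits into 4 gaps.
g = 48 / 4 = 12 px.

12 px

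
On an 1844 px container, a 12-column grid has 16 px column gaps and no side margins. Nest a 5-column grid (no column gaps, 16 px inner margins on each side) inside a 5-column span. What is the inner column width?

145.4 px

Subtracting 11 column gaps of 16 leaves 1668 for 12 columns, so c = 139 px.
5-column span = 5·139 + 4·16 = 759 px.
Inner content = 759 − 2·16 = 727 px.
With no column gaps, each column is 727/5 = 145.4 px.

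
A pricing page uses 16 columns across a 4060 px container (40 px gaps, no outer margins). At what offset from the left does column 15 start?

3587.5 px

Subtracting 15 gaps of 40 leaves 3460 for 16 columns, so c = 216.25 px.
Before column 15: 14 columns + 14 gaps.
Offset = 14·(216.25 + 40) = 14·256.25 = 3587.5 px.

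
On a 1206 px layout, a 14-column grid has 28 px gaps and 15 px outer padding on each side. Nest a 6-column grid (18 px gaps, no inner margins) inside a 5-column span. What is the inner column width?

Take off 30 px of margins, leaving 1176 px.
1176 − 13·28 = 812; ÷14 gives c = 58 px.
5-column span = 5·58 + 4·28 = 402 px.
6 columns + 5 gaps: 6d + 5·18 = 402.
6d = 402 − 90 = 312, so d = 52 px.

52 px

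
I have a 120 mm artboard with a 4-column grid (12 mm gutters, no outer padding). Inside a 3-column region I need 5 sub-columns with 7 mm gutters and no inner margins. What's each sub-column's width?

11.8 mm

4c + 3·12 = 120 → 4c = 84 → c = 21 mm.
3 columns plus 2 gutters: 63 + 24 = 87 mm.
5d + 4·7 = 87 → 5d = 59 → d = 11.8 mm.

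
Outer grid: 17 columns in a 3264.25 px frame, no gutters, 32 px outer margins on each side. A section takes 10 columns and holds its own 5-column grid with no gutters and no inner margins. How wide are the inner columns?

Inside the margins: 3264.25 − 64 = 3200.25 px.
3200.25 / 17 = 188.25 px per column.
With no gutters, 10 columns span 10·188.25 = 1882.5 px.
With no gutters, each column is 1882.5/5 = 376.5 px.

376.5 px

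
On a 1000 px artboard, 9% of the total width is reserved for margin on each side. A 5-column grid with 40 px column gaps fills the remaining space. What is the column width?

1000 × (1 − 2·9%) = 1000 × 82% = 820 px for the columns.
5 columns + 4 column gaps: 5c + 4·40 = 820.
5c = 820 − 160 = 660, so c = 132 px.

132 px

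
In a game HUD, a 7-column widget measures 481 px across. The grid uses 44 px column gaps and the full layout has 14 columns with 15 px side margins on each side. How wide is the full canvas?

1036 px

7 columns + 6 column gaps: 7c + 6·44 = 481.
7c = 481 − 264 = 217, so c = 31 px.
Adding margins, columns and gutters: 30 + 434 + 572 = 1036 px.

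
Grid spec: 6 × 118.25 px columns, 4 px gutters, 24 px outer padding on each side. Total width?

777.5 px

Total width: 2·24 + 6·118.25 + 5·4 = 777.5 px.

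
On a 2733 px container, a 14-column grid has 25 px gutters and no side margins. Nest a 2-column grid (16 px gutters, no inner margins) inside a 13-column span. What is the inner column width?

2733 − 13·25 = 2408; ÷14 gives c = 172 px.
Span of 13: 13·172 + 12·25 = 2236 + 300 = 2536 px.
2536 − 1·16 = 2520; ÷2 gives d = 1260 px.

1260 px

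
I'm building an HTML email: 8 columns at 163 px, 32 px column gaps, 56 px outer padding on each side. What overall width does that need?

Total width: 2·56 + 8·163 + 7·32 = 1640 px.

1640 px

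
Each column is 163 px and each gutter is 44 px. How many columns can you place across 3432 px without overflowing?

16 columns

16 columns: 16·163 + 15·44 = 3268 px ≤ 3432.
17 columns: 3475 px > 3432. So 16.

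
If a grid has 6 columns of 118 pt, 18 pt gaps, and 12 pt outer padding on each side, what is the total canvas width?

822 pt

Total width: 2·12 + 6·118 + 5·18 = 822 pt.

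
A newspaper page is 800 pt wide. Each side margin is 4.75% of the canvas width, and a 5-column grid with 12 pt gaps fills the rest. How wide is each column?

135.2 pt

Margins: 4.75% × 800 = 38 pt each, so content = 800 − 76 = 724 pt.
5 columns + 4 gaps: 5c + 4·12 = 724.
5c = 724 − 48 = 676, so c = 135.2 pt.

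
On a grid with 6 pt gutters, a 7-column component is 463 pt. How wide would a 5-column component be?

329 pt

Subtracting 6 gutters of 6 leaves 427 for 7 columns, so c = 61 pt.
5-column span = 5·61 + 4·6 = 329 pt.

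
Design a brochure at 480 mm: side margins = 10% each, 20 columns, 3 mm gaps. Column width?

16.35 mm

480 × (1 − 2·10%) = 480 × 80% = 384 mm for the columns.
384 − 19·3 = 327; ÷20 gives c = 16.35 mm.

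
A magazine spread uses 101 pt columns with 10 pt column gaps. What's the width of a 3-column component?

323 pt

3 columns plus 2 column gaps: 303 + 20 = 323 pt.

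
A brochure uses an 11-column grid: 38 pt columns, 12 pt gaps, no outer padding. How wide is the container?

Total width: 11·38 + 10·12 = 538 pt.

538 pt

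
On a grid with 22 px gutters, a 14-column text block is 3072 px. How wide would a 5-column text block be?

3072 − 13·22 = 2786; ÷14 gives c = 199 px.
5 columns plus 4 gutters: 995 + 88 = 1083 px.

1083 px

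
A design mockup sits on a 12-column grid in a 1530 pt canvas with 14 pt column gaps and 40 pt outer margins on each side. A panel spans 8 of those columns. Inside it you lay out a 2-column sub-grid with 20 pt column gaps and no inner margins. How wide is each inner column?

Outer content = 1530 − 2·40 = 1450 pt.
12 columns + 11 column gaps: 12c + 11·14 = 1450.
12c = 1450 − 154 = 1296, so c = 108 pt.
Span of 8: 8·108 + 7·14 = 864 + 98 = 962 pt.
Subtracting 1 column gap of 20 leaves 942 for 2 columns, so d = 471 pt.

471 pt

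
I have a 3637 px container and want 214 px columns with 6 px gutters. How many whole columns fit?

Each extra column adds 214 + 6 = 220 px.
(3637 + 6) / 220 = 16.56, so 16 columns fit.

16 columns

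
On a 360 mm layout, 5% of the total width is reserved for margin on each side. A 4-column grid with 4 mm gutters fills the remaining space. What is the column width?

78 mm

Margins: 5% × 360 = 18 mm each, so content = 360 − 36 = 324 mm.
Subtracting 3 gutters of 4 leaves 312 for 4 columns, so c = 78 mm.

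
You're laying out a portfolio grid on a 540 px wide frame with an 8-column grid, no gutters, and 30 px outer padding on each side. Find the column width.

60 px

Content width = 540 − 2·30 = 480 px.
8c = 480 → c = 60 px.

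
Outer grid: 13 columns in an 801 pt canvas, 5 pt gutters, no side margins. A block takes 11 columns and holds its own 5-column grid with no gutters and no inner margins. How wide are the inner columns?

13 columns + 12 gutters: 13c + 12·5 = 801.
13c = 801 − 60 = 741, so c = 57 pt.
11-column span = 11·57 + 10·5 = 677 pt.
5d = 677 → d = 135.4 pt.

135.4 pt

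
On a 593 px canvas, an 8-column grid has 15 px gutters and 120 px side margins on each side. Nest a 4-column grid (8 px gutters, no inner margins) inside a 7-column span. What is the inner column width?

Take off 240 px of margins, leaving 353 px.
8c + 7·15 = 353 → 8c = 248 → c = 31 px.
Span of 7: 7·31 + 6·15 = 217 + 90 = 307 px.
Subtracting 3 gutters of 8 leaves 283 for 4 columns, so d = 70.75 px.

70.75 px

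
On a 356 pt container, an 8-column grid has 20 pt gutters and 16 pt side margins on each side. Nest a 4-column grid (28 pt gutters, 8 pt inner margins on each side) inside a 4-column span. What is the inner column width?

Take off 32 pt of margins, leaving 324 pt.
8c + 7·20 = 324 → 8c = 184 → c = 23 pt.
Span of 4: 4·23 + 3·20 = 92 + 60 = 152 pt.
Inner content = 152 − 2·8 = 136 pt.
4d + 3·28 = 136 → 4d = 52 → d = 13 pt.

13 pt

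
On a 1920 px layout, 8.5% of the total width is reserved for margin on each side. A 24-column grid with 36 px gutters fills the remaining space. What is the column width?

31.9 px

Margins: 8.5% × 1920 = 163.2 px each, so content = 1920 − 326.4 = 1593.6 px.
24c + 23·36 = 1593.6 → 24c = 765.6 → c = 31.9 px.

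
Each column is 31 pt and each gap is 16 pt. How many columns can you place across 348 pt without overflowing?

Each extra column adds 31 + 16 = 47 pt.
(348 + 16) / 47 = 7.74, so 7 columns fit.

7 columns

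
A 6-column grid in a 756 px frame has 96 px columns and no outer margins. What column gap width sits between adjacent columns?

36 px

6 columns take 6·96 = 576 px; remaining 180 splits into 5 column gaps.
g = 180 / 5 = 36 px.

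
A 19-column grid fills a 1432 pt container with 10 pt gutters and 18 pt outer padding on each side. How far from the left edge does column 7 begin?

462 pt

Take off 36 pt of margins, leaving 1396 pt.
19 columns + 18 gutters: 19c + 18·10 = 1396.
19c = 1396 − 180 = 1216, so c = 64 pt.
Before column 7: the margin + 6 columns + 6 gutters.
Offset = 18 + 6·(64 + 10) = 18 + 444 = 462 pt.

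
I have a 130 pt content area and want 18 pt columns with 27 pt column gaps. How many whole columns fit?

3 columns

k columns need k·18 + (k−1)·27 = k·45 − 27.
k·45 − 27 ≤ 130 → k ≤ 157 / 45 ≈ 3.49, so k = 3.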